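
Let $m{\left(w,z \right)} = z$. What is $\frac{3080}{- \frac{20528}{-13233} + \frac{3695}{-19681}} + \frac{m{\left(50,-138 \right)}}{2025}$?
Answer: $\frac{541435665847882}{239703052275} \approx 2258.8$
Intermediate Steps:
$\frac{3080}{- \frac{20528}{-13233} + \frac{3695}{-19681}} + \frac{m{\left(50,-138 \right)}}{2025} = \frac{3080}{- \frac{20528}{-13233} + \frac{3695}{-19681}} - \frac{138}{2025} = \frac{3080}{\left(-20528\right) \left(- \frac{1}{13233}\right) + 3695 \left(- \frac{1}{19681}\right)} - \frac{46}{675} = \frac{3080}{\frac{20528}{13233} - \frac{3695}{19681}} - \frac{46}{675} = \frac{3080}{\frac{355115633}{260438673}} - \frac{46}{675} = 3080 \cdot \frac{260438673}{355115633} - \frac{46}{675} = \frac{802151112840}{355115633} - \frac{46}{675} = \frac{541435665847882}{239703052275}$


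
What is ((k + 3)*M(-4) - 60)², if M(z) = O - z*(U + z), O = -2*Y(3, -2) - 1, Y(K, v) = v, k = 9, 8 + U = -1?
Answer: 419904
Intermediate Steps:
U = -9 (U = -8 - 1 = -9)
O = 3 (O = -2*(-2) - 1 = 4 - 1 = 3)
M(z) = 3 - z*(-9 + z)
((k + 3)*M(-4) - 60)² = ((9 + 3)*(3 - 1*(-4)² + 9*(-4)) - 60)² = (12*(3 - 1*16 - 36) - 60)² = (12*(3 - 16 - 36) - 60)² = (12*(-49) - 60)² = (-588 - 60)² = (-648)² = 419904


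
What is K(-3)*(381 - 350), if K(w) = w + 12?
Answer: 279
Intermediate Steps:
K(w) = 12 + w
K(-3)*(381 - 350) = (12 - 3)*(381 - 350) = 9*31 = 279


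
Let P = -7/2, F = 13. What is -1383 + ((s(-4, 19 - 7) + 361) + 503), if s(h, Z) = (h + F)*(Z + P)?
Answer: -885/2 ≈ -442.50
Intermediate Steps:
P = -7/2 (P = -7*1/2 = -7/2 ≈ -3.5000)
s(h, Z) = (13 + h)*(-7/2 + Z) (s(h, Z) = (h + 13)*(Z - 7/2) = (13 + h)*(-7/2 + Z))
-1383 + ((s(-4, 19 - 7) + 361) + 503) = -1383 + (((-91/2 + 13*(19 - 7) - 7/2*(-4) + (19 - 7)*(-4)) + 361) + 503) = -1383 + (((-91/2 + 13*12 + 14 + 12*(-4)) + 361) + 503) = -1383 + (((-91/2 + 156 + 14 - 48) + 361) + 503) = -1383 + ((153/2 + 361) + 503) = -1383 + (875/2 + 503) = -1383 + 1881/2 = -885/2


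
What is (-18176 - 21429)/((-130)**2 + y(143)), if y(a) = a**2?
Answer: -39605/37349 ≈ -1.0604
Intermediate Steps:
(-18176 - 21429)/((-130)**2 + y(143)) = (-18176 - 21429)/((-130)**2 + 143**2) = -39605/(16900 + 20449) = -39605/37349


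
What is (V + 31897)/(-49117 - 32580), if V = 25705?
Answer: -57602/81697 ≈ -0.70507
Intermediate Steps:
(V + 31897)/(-49117 - 32580) = (25705 + 31897)/(-49117 - 32580) = 57602/(-81697) = 57602*(-1/81697) = -57602/81697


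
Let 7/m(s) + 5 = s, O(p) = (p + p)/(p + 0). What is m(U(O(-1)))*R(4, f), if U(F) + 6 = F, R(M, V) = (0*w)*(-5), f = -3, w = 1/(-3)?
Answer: 0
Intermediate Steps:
w = -⅓ ≈ -0.33333
R(M, V) = 0 (R(M, V) = (0*(-⅓))*(-5) = 0*(-5) = 0)
O(p) = 2 (O(p) = (2*p)/p = 2)
U(F) = -6 + F
m(s) = 7/(-5 + s)
m(U(O(-1)))*R(4, f) = (7/(-5 + (-6 + 2)))*0 = (7/(-5 - 4))*0 = (7/(-9))*0 = (7*(-⅑))*0 = -7/9*0 = 0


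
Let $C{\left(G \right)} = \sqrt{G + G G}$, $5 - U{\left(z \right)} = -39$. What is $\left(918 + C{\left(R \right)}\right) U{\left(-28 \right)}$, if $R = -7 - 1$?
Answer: $40392 + 88 \sqrt{14} \approx 40721.0$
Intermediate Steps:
$U{\left(z \right)} = 44$ ($U{\left(z \right)} = 5 - -39 = 5 + 39 = 44$)
$R = -8$
$C{\left(G \right)} = \sqrt{G + G^{2}}$
$\left(918 + C{\left(R \right)}\right) U{\left(-28 \right)} = \left(918 + \sqrt{- 8 \left(1 - 8\right)}\right) 44 = \left(918 + \sqrt{\left(-8\right) \left(-7\right)}\right) 44 = \left(918 + \sqrt{56}\right) 44 = \left(918 + 2 \sqrt{14}\right) 44 = 40392 + 88 \sqrt{14}$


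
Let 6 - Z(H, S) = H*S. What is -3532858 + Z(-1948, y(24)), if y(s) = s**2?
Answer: -2410804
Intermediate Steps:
Z(H, S) = 6 - H*S
-3532858 + Z(-1948, y(24)) = -3532858 + (6 - 1*(-1948)*24**2) = -3532858 + (6 - 1*(-1948)*576) = -3532858 + (6 + 1122048) = -3532858 + 1122054 = -2410804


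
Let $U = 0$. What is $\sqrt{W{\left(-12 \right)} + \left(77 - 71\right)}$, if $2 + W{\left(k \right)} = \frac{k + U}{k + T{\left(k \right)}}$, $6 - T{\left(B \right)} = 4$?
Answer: $\frac{\sqrt{130}}{5} \approx 2.2803$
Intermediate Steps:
$T{\left(B \right)} = 2$ ($T{\left(B \right)} = 6 - 4 = 2$)
$W{\left(k \right)} = -2 + \frac{k}{2 + k}$ ($W{\left(k \right)} = -2 + \frac{k + 0}{k + 2} = -2 + \frac{k}{2 + k}$)
$\sqrt{W{\left(-12 \right)} + \left(77 - 71\right)} = \sqrt{\frac{-4 - -12}{2 - 12} + \left(77 - 71\right)} = \sqrt{\frac{-4 + 12}{-10} + 6} = \sqrt{\left(- \frac{1}{10}\right) 8 + 6} = \sqrt{- \frac{4}{5} + 6} = \sqrt{\frac{26}{5}} = \frac{\sqrt{130}}{5}$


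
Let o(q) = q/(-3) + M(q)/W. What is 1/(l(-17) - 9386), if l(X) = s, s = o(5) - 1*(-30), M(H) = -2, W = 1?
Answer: -3/28079 ≈ -0.00010684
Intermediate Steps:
o(q) = -2 - q/3 (o(q) = q/(-3) - 2/1 = q*(-⅓) - 2*1 = -q/3 - 2 = -2 - q/3)
s = 79/3 (s = (-2 - ⅓*5) - 1*(-30) = (-2 - 5/3) + 30 = -11/3 + 30 = 79/3 ≈ 26.333)
l(X) = 79/3
1/(l(-17) - 9386) = 1/(79/3 - 9386) = 1/(-28079/3) = -3/28079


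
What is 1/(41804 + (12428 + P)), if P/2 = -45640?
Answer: -1/37048 ≈ -2.6992e-5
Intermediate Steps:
P = -91280 (P = 2*(-45640) = -91280)
1/(41804 + (12428 + P)) = 1/(41804 + (12428 - 91280)) = 1/(41804 - 78852) = 1/(-37048) = -1/37048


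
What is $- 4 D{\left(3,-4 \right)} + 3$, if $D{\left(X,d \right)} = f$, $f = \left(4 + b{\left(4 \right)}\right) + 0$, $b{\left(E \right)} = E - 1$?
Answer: $-25$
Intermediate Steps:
$b{\left(E \right)} = -1 + E$
$f = 7$ ($f = \left(4 + \left(-1 + 4\right)\right) + 0 = \left(4 + 3\right) + 0 = 7 + 0 = 7$)
$D{\left(X,d \right)} = 7$
$- 4 D{\left(3,-4 \right)} + 3 = \left(-4\right) 7 + 3 = -28 + 3 = -25$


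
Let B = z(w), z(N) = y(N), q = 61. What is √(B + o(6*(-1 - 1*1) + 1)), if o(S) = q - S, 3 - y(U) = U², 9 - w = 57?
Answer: I*√2229 ≈ 47.212*I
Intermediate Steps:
w = -48 (w = 9 - 1*57 = 9 - 57 = -48)
y(U) = 3 - U²
z(N) = 3 - N²
B = -2301 (B = 3 - 1*(-48)² = 3 - 1*2304 = 3 - 2304 = -2301)
o(S) = 61 - S
√(B + o(6*(-1 - 1*1) + 1)) = √(-2301 + (61 - (6*(-1 - 1*1) + 1))) = √(-2301 + (61 - (6*(-1 - 1) + 1))) = √(-2301 + (61 - (6*(-2) + 1))) = √(-2301 + (61 - (-12 + 1))) = √(-2301 + (61 - 1*(-11))) = √(-2301 + (61 + 11)) = √(-2301 + 72) = √(-2229) = I*√2229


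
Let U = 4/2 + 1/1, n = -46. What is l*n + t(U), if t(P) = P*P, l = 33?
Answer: -1509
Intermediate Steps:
U = 3 (U = 4*(½) + 1*1 = 2 + 1 = 3)
t(P) = P²
l*n + t(U) = 33*(-46) + 3² = -1518 + 9 = -1509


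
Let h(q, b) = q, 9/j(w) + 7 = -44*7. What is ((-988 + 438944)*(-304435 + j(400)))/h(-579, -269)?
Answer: 1555506719352/6755 ≈ 2.3027e+8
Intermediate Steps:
j(w) = -1/35 (j(w) = 9/(-7 - 44*7) = 9/(-7 - 308) = 9/(-315) = 9*(-1/315) = -1/35)
((-988 + 438944)*(-304435 + j(400)))/h(-579, -269) = ((-988 + 438944)*(-304435 - 1/35))/(-579) = (437956*(-10655226/35))*(-1/579) = -4666520158056/35*(-1/579) = 1555506719352/6755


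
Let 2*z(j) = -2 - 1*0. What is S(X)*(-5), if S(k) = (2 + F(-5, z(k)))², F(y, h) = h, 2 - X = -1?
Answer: -5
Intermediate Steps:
z(j) = -1 (z(j) = (-2 - 1*0)/2 = (-2 + 0)/2 = (½)*(-2) = -1)
X = 3 (X = 2 - 1*(-1) = 2 + 1 = 3)
S(k) = 1 (S(k) = (2 - 1)² = 1² = 1)
S(X)*(-5) = 1*(-5) = -5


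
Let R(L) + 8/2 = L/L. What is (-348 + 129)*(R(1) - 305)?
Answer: 67452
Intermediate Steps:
R(L) = -3 (R(L) = -4 + L/L = -4 + 1 = -3)
(-348 + 129)*(R(1) - 305) = (-348 + 129)*(-3 - 305) = -219*(-308) = 67452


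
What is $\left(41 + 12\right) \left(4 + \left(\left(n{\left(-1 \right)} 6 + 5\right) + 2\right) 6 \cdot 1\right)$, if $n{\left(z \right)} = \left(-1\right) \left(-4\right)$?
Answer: $10070$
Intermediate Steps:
$n{\left(z \right)} = 4$
$\left(41 + 12\right) \left(4 + \left(\left(n{\left(-1 \right)} 6 + 5\right) + 2\right) 6 \cdot 1\right) = \left(41 + 12\right) \left(4 + \left(\left(4 \cdot 6 + 5\right) + 2\right) 6 \cdot 1\right) = 53 \left(4 + \left(\left(24 + 5\right) + 2\right) 6 \cdot 1\right) = 53 \left(4 + \left(29 + 2\right) 6 \cdot 1\right) = 53 \left(4 + 31 \cdot 6 \cdot 1\right) = 53 \left(4 + 186 \cdot 1\right) = 53 \left(4 + 186\right) = 53 \cdot 190 = 10070$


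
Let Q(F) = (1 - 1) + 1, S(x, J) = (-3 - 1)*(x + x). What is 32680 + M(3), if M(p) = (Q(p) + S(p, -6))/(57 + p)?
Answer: 1960777/60 ≈ 32680.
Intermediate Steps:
S(x, J) = -8*x
Q(F) = 1 (Q(F) = 0 + 1 = 1)
M(p) = (1 - 8*p)/(57 + p)
32680 + M(3) = 32680 + (1 - 8*3)/(57 + 3) = 32680 + (1 - 24)/60 = 32680 + (1/60)*(-23) = 32680 - 23/60 = 1960777/60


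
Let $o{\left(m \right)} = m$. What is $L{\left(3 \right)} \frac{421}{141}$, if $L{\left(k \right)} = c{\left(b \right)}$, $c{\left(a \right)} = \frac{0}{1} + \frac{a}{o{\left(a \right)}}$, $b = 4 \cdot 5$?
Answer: $\frac{421}{141} \approx 2.9858$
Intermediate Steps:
$b = 20$
$c{\left(a \right)} = 1$ ($c{\left(a \right)} = \frac{0}{1} + \frac{a}{a} = 0 \cdot 1 + 1 = 0 + 1 = 1$)
$L{\left(k \right)} = 1$
$L{\left(3 \right)} \frac{421}{141} = 1 \cdot \frac{421}{141} = \frac{421}{141}$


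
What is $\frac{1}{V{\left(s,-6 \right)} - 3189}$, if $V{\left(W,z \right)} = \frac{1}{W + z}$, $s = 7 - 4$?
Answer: $- \frac{3}{9568} \approx -0.00031355$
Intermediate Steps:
$s = 3$
$\frac{1}{V{\left(s,-6 \right)} - 3189} = \frac{1}{\frac{1}{3 - 6} - 3189} = \frac{1}{\frac{1}{-3} - 3189} = \frac{1}{- \frac{1}{3} - 3189} = \frac{1}{- \frac{9568}{3}} = - \frac{3}{9568}$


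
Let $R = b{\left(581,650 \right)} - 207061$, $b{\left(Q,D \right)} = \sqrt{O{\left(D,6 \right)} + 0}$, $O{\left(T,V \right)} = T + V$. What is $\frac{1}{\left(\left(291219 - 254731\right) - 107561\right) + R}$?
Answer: $- \frac{139067}{38679260650} - \frac{\sqrt{41}}{19339630325} \approx -3.5957 \cdot 10^{-6}$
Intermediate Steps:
$b{\left(Q,D \right)} = \sqrt{6 + D}$ ($b{\left(Q,D \right)} = \sqrt{\left(D + 6\right) + 0} = \sqrt{\left(6 + D\right) + 0} = \sqrt{6 + D}$)
$R = -207061 + 4 \sqrt{41}$ ($R = \sqrt{6 + 650} - 207061 = \sqrt{656} - 207061 = 4 \sqrt{41} - 207061 = -207061 + 4 \sqrt{41} \approx -2.0704 \cdot 10^{5}$)
$\frac{1}{\left(\left(291219 - 254731\right) - 107561\right) + R} = \frac{1}{\left(\left(291219 - 254731\right) - 107561\right) - \left(207061 - 4 \sqrt{41}\right)} = \frac{1}{\left(36488 - 107561\right) - \left(207061 - 4 \sqrt{41}\right)} = \frac{1}{-71073 - \left(207061 - 4 \sqrt{41}\right)} = \frac{1}{-278134 + 4 \sqrt{41}}$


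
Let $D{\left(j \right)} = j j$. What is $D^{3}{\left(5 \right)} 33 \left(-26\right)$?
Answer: $-13406250$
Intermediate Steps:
$D{\left(j \right)} = j^{2}$
$D^{3}{\left(5 \right)} 33 \left(-26\right) = \left(5^{2}\right)^{3} \cdot 33 \left(-26\right) = 25^{3} \cdot 33 \left(-26\right) = 15625 \cdot 33 \left(-26\right) = 515625 \left(-26\right) = -13406250$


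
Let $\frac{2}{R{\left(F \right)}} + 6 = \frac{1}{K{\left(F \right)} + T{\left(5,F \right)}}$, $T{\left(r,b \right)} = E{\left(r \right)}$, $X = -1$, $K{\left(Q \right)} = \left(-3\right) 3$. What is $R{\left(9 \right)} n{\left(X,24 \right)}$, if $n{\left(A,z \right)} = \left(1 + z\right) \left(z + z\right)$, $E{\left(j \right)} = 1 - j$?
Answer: $- \frac{31200}{79} \approx -394.94$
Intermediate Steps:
$K{\left(Q \right)} = -9$
$n{\left(A,z \right)} = 2 z \left(1 + z\right)$ ($n{\left(A,z \right)} = \left(1 + z\right) 2 z = 2 z \left(1 + z\right)$)
$T{\left(r,b \right)} = 1 - r$
$R{\left(F \right)} = - \frac{26}{79}$ ($R{\left(F \right)} = \frac{2}{-6 + \frac{1}{-9 + \left(1 - 5\right)}} = \frac{2}{-6 + \frac{1}{-9 - 4}} = \frac{2}{-6 + \frac{1}{-13}} = \frac{2}{-6 - \frac{1}{13}} = \frac{2}{- \frac{79}{13}} = 2 \left(- \frac{13}{79}\right) = - \frac{26}{79}$)
$R{\left(9 \right)} n{\left(X,24 \right)} = - \frac{26 \cdot 2 \cdot 24 \left(1 + 24\right)}{79} = - \frac{26 \cdot 2 \cdot 24 \cdot 25}{79} = \left(- \frac{26}{79}\right) 1200 = - \frac{31200}{79}$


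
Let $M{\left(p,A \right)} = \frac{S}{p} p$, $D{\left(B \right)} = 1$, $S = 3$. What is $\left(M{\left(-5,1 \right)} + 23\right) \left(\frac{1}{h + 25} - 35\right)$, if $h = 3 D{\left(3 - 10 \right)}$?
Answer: $- \frac{12727}{14} \approx -909.07$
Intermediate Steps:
$M{\left(p,A \right)} = 3$ ($M{\left(p,A \right)} = \frac{3}{p} p = 3$)
$h = 3$ ($h = 3 \cdot 1 = 3$)
$\left(M{\left(-5,1 \right)} + 23\right) \left(\frac{1}{h + 25} - 35\right) = \left(3 + 23\right) \left(\frac{1}{3 + 25} - 35\right) = 26 \left(\frac{1}{28} - 35\right) = 26 \left(- \frac{979}{28}\right) = - \frac{12727}{14}$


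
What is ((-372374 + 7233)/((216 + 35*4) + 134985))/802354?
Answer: -52163/15513056102 ≈ -3.3625e-6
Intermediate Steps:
((-372374 + 7233)/((216 + 35*4) + 134985))/802354 = -365141/((216 + 140) + 134985)*(1/802354) = -365141/(356 + 134985)*(1/802354) = -365141/135341*(1/802354) = -365141*1/135341*(1/802354) = -365141/135341*1/802354 = -52163/15513056102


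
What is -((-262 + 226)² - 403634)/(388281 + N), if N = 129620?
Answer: 402338/517901 ≈ 0.77686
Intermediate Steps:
-((-262 + 226)² - 403634)/(388281 + N) = -((-262 + 226)² - 403634)/(388281 + 129620) = -((-36)² - 403634)/517901 = -(1296 - 403634)/517901 = -(-402338)/517901 = -1*(-402338/517901) = 402338/517901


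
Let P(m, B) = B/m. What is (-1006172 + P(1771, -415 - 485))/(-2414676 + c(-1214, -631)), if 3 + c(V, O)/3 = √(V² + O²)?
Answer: 51223848726830/122930313400653 + 445482878*√1871957/860512193804571 ≈ 0.41740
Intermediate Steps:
c(V, O) = -9 + 3*√(O² + V²) (c(V, O) = -9 + 3*√(V² + O²) = -9 + 3*√(O² + V²))
(-1006172 + P(1771, -415 - 485))/(-2414676 + c(-1214, -631)) = (-1006172 + (-415 - 485)/1771)/(-2414676 + (-9 + 3*√((-631)² + (-1214)²))) = (-1006172 - 900*1/1771)/(-2414676 + (-9 + 3*√(398161 + 1473796))) = (-1006172 - 900/1771)/(-2414676 + (-9 + 3*√1871957)) = -1781931512/(1771*(-2414685 + 3*√1871957))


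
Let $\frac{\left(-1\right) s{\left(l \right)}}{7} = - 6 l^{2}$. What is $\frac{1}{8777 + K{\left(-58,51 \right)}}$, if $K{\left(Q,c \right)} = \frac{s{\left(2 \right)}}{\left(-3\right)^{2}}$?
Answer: $\frac{3}{26387} \approx 0.00011369$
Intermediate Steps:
$s{\left(l \right)} = 42 l^{2}$ ($s{\left(l \right)} = - 7 \left(- 6 l^{2}\right) = 42 l^{2}$)
$K{\left(Q,c \right)} = \frac{56}{3}$ ($K{\left(Q,c \right)} = \frac{42 \cdot 2^{2}}{\left(-3\right)^{2}} = \frac{42 \cdot 4}{9} = 168 \cdot \frac{1}{9} = \frac{56}{3}$)
$\frac{1}{8777 + K{\left(-58,51 \right)}} = \frac{1}{8777 + \frac{56}{3}} = \frac{1}{\frac{26387}{3}} = \frac{3}{26387}$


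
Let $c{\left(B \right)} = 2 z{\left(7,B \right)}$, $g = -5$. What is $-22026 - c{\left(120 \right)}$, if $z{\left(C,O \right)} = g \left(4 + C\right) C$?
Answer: $-21256$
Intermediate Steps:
$z{\left(C,O \right)} = C \left(-20 - 5 C\right)$ ($z{\left(C,O \right)} = - 5 \left(4 + C\right) C = \left(-20 - 5 C\right) C = C \left(-20 - 5 C\right)$)
$c{\left(B \right)} = -770$ ($c{\left(B \right)} = 2 \left(\left(-5\right) 7 \left(4 + 7\right)\right) = 2 \left(\left(-5\right) 7 \cdot 11\right) = 2 \left(-385\right) = -770$)
$-22026 - c{\left(120 \right)} = -22026 - -770 = -22026 + 770 = -21256$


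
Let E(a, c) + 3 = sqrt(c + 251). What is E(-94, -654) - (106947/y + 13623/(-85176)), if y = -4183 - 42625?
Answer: -46120241/83060796 + I*sqrt(403) ≈ -0.55526 + 20.075*I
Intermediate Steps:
E(a, c) = -3 + sqrt(251 + c) (E(a, c) = -3 + sqrt(c + 251) = -3 + sqrt(251 + c))
y = -46808
E(-94, -654) - (106947/y + 13623/(-85176)) = (-3 + sqrt(251 - 654)) - (106947/(-46808) + 13623/(-85176)) = (-3 + sqrt(-403)) - (106947*(-1/46808) + 13623*(-1/85176)) = (-3 + I*sqrt(403)) - (-106947/46808 - 4541/28392) = (-3 + I*sqrt(403)) - 1*(-203062147/83060796) = (-3 + I*sqrt(403)) + 203062147/83060796 = -46120241/83060796 + I*sqrt(403)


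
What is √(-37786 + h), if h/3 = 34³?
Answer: √80126 ≈ 283.07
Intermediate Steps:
h = 117912 (h = 3*34³ = 3*39304 = 117912)
√(-37786 + h) = √(-37786 + 117912) = √80126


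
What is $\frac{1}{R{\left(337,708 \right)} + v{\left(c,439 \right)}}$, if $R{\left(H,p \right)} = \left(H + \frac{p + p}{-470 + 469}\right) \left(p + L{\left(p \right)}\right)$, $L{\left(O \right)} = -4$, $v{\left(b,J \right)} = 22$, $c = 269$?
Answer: $- \frac{1}{759594} \approx -1.3165 \cdot 10^{-6}$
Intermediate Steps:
$R{\left(H,p \right)} = \left(-4 + p\right) \left(H - 2 p\right)$ ($R{\left(H,p \right)} = \left(H + \frac{p + p}{-470 + 469}\right) \left(p - 4\right) = \left(H + \frac{2 p}{-1}\right) \left(-4 + p\right) = \left(H + 2 p \left(-1\right)\right) \left(-4 + p\right) = \left(H - 2 p\right) \left(-4 + p\right) = \left(-4 + p\right) \left(H - 2 p\right)$)
$\frac{1}{R{\left(337,708 \right)} + v{\left(c,439 \right)}} = \frac{1}{\left(\left(-4\right) 337 - 2 \cdot 708^{2} + 8 \cdot 708 + 337 \cdot 708\right) + 22} = \frac{1}{\left(-1348 - 1002528 + 5664 + 238596\right) + 22} = \frac{1}{-759616 + 22} = \frac{1}{-759594} = - \frac{1}{759594}$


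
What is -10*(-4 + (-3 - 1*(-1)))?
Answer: 60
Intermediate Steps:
-10*(-4 + (-3 - 1*(-1))) = -10*(-4 + (-3 + 1)) = -10*(-4 - 2) = -10*(-6) = 60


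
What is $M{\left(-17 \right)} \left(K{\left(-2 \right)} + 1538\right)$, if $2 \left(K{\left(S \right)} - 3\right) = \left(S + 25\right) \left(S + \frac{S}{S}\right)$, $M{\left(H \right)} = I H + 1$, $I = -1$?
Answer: $27531$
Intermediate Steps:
$M{\left(H \right)} = 1 - H$ ($M{\left(H \right)} = - H + 1 = 1 - H$)
$K{\left(S \right)} = 3 + \frac{\left(1 + S\right) \left(25 + S\right)}{2}$ ($K{\left(S \right)} = 3 + \frac{\left(S + 25\right) \left(S + \frac{S}{S}\right)}{2} = 3 + \frac{\left(25 + S\right) \left(S + 1\right)}{2} = 3 + \frac{\left(25 + S\right) \left(1 + S\right)}{2} = 3 + \frac{\left(1 + S\right) \left(25 + S\right)}{2}$)
$M{\left(-17 \right)} \left(K{\left(-2 \right)} + 1538\right) = \left(1 - -17\right) \left(\left(\frac{31}{2} + \frac{\left(-2\right)^{2}}{2} + 13 \left(-2\right)\right) + 1538\right) = \left(1 + 17\right) \left(\left(\frac{31}{2} + \frac{1}{2} \cdot 4 - 26\right) + 1538\right) = 18 \left(\left(\frac{31}{2} + 2 - 26\right) + 1538\right) = 18 \left(- \frac{17}{2} + 1538\right) = 18 \cdot \frac{3059}{2} = 27531$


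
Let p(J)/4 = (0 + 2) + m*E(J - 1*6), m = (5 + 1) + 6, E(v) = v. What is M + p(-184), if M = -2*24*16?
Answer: -9880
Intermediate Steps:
M = -768 (M = -48*16 = -768)
m = 12 (m = 6 + 6 = 12)
p(J) = -280 + 48*J (p(J) = 4*((0 + 2) + 12*(J - 1*6)) = 4*(2 + 12*(J - 6)) = 4*(2 + 12*(-6 + J)) = 4*(2 + (-72 + 12*J)) = 4*(-70 + 12*J) = -280 + 48*J)
M + p(-184) = -768 + (-280 + 48*(-184)) = -768 + (-280 - 8832) = -768 - 9112 = -9880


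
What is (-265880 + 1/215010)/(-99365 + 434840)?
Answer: -57166858799/72130479750 ≈ -0.79255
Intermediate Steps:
(-265880 + 1/215010)/(-99365 + 434840) = (-265880 + 1/215010)/335475 = -57166858799/215010*1/335475 = -57166858799/72130479750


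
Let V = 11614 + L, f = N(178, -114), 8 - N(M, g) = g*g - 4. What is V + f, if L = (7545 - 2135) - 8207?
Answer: -4167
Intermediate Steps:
L = -2797 (L = 5410 - 8207 = -2797)
N(M, g) = 12 - g**2 (N(M, g) = 8 - (g*g - 4) = 8 - (g**2 - 4) = 8 - (-4 + g**2) = 8 + (4 - g**2) = 12 - g**2)
f = -12984 (f = 12 - 1*(-114)**2 = 12 - 1*12996 = 12 - 12996 = -12984)
V = 8817 (V = 11614 - 2797 = 8817)
V + f = 8817 - 12984 = -4167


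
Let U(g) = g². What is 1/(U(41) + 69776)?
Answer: 1/71457 ≈ 1.3994e-5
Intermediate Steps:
1/(U(41) + 69776) = 1/(41² + 69776) = 1/(1681 + 69776) = 1/71457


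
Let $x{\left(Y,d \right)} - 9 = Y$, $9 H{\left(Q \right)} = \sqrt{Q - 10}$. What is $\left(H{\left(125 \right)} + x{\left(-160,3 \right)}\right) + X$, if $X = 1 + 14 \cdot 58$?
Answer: $662 + \frac{\sqrt{115}}{9} \approx 663.19$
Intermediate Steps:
$H{\left(Q \right)} = \frac{\sqrt{-10 + Q}}{9}$ ($H{\left(Q \right)} = \frac{\sqrt{Q - 10}}{9} = \frac{\sqrt{-10 + Q}}{9}$)
$x{\left(Y,d \right)} = 9 + Y$
$X = 813$ ($X = 1 + 812 = 813$)
$\left(H{\left(125 \right)} + x{\left(-160,3 \right)}\right) + X = \left(\frac{\sqrt{-10 + 125}}{9} + \left(9 - 160\right)\right) + 813 = \left(\frac{\sqrt{115}}{9} - 151\right) + 813 = \left(-151 + \frac{\sqrt{115}}{9}\right) + 813 = 662 + \frac{\sqrt{115}}{9}$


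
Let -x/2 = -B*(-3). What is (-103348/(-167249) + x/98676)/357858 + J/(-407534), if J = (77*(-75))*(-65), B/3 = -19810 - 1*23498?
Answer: -30789839294002771237/33428519843806296774 ≈ -0.92107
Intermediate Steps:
B = -129924 (B = 3*(-19810 - 1*23498) = 3*(-19810 - 23498) = 3*(-43308) = -129924)
x = 779544 (x = -2*(-1*(-129924))*(-3) = -259848*(-3) = -2*(-389772) = 779544)
J = 375375 (J = -5775*(-65) = 375375)
(-103348/(-167249) + x/98676)/357858 + J/(-407534) = (-103348/(-167249) + 779544/98676)/357858 + 375375/(-407534) = (-103348*(-1/167249) + 779544*(1/98676))*(1/357858) + 375375*(-1/407534) = (103348/167249 + 21654/2741)*(1/357858) - 375375/407534 = (3904886714/458429509)*(1/357858) - 375375/407534 = 1952443357/82026333615861 - 375375/407534 = -30789839294002771237/33428519843806296774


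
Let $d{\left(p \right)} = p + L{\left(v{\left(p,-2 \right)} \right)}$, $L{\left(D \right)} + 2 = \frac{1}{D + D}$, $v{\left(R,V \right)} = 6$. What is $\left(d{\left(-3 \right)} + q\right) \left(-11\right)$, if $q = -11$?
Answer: $\frac{2101}{12} \approx 175.08$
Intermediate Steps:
$L{\left(D \right)} = -2 + \frac{1}{2 D}$ ($L{\left(D \right)} = -2 + \frac{1}{D + D} = -2 + \frac{1}{2 D}$)
$d{\left(p \right)} = - \frac{23}{12} + p$ ($d{\left(p \right)} = p - \left(2 - \frac{1}{2 \cdot 6}\right) = p + \left(-2 + \frac{1}{2} \cdot \frac{1}{6}\right) = p + \left(-2 + \frac{1}{12}\right) = p - \frac{23}{12} = - \frac{23}{12} + p$)
$\left(d{\left(-3 \right)} + q\right) \left(-11\right) = \left(\left(- \frac{23}{12} - 3\right) - 11\right) \left(-11\right) = \left(- \frac{59}{12} - 11\right) \left(-11\right) = \left(- \frac{191}{12}\right) \left(-11\right) = \frac{2101}{12}$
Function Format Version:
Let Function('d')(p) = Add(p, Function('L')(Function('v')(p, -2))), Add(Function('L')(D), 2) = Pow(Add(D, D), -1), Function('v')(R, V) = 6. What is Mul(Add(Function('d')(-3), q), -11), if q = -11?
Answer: Rational(2101, 12) ≈ 175.08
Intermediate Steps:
Function('L')(D) = Add(-2, Mul(Rational(1, 2), Pow(D, -1))) (Function('L')(D) = Add(-2, Pow(Add(D, D), -1)) = Add(-2, Pow(Mul(2, D), -1)) = Add(-2, Mul(Rational(1, 2), Pow(D, -1))))
Function('d')(p) = Add(Rational(-23, 12), p) (Function('d')(p) = Add(p, Add(-2, Mul(Rational(1, 2), Pow(6, -1)))) = Add(p, Add(-2, Mul(Rational(1, 2), Rational(1, 6)))) = Add(p, Add(-2, Rational(1, 12))) = Add(p, Rational(-23, 12)) = Add(Rational(-23, 12), p))
Mul(Add(Function('d')(-3), q), -11) = Mul(Add(Add(Rational(-23, 12), -3), -11), -11) = Mul(Add(Rational(-59, 12), -11), -11) = Mul(Rational(-191, 12), -11) = Rational(2101, 12)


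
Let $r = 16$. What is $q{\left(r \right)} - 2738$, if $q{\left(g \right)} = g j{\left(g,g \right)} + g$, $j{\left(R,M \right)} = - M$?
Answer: $-2978$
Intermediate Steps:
$q{\left(g \right)} = g - g^{2}$ ($q{\left(g \right)} = g \left(- g\right) + g = - g^{2} + g = g - g^{2}$)
$q{\left(r \right)} - 2738 = 16 \left(1 - 16\right) - 2738 = 16 \left(-15\right) - 2738 = -240 - 2738 = -2978$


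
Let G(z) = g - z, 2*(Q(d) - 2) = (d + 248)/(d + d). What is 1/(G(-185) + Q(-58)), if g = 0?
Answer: 116/21597 ≈ 0.0053711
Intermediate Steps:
Q(d) = 2 + (248 + d)/(4*d) (Q(d) = 2 + ((d + 248)/(d + d))/2 = 2 + ((248 + d)/((2*d)))/2 = 2 + ((248 + d)*(1/(2*d)))/2 = 2 + ((248 + d)/(2*d))/2 = 2 + (248 + d)/(4*d))
G(z) = -z (G(z) = 0 - z = -z)
1/(G(-185) + Q(-58)) = 1/(-1*(-185) + (9/4 + 62/(-58))) = 1/(185 + (9/4 + 62*(-1/58))) = 1/(185 + (9/4 - 31/29)) = 1/(185 + 137/116) = 1/(21597/116) = 116/21597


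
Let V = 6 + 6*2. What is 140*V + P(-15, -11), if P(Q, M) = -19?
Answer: 2501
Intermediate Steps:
V = 18 (V = 6 + 12 = 18)
140*V + P(-15, -11) = 140*18 - 19 = 2520 - 19 = 2501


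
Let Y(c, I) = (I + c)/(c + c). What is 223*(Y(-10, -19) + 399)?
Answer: 1786007/20 ≈ 89300.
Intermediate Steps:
Y(c, I) = (I + c)/(2*c) (Y(c, I) = (I + c)/((2*c)) = (I + c)*(1/(2*c)) = (I + c)/(2*c))
223*(Y(-10, -19) + 399) = 223*((½)*(-19 - 10)/(-10) + 399) = 223*((½)*(-⅒)*(-29) + 399) = 223*(29/20 + 399) = 223*(8009/20) = 1786007/20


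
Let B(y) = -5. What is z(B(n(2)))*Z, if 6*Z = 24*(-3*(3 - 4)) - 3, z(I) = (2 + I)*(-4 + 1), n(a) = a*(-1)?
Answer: 207/2 ≈ 103.50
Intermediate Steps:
n(a) = -a
z(I) = -6 - 3*I (z(I) = (2 + I)*(-3) = -6 - 3*I)
Z = 23/2 (Z = (24*(-3*(3 - 4)) - 3)/6 = (24*(-3*(-1)) - 3)/6 = (24*3 - 3)/6 = (72 - 3)/6 = (⅙)*69 = 23/2 ≈ 11.500)
z(B(n(2)))*Z = (-6 - 3*(-5))*(23/2) = (-6 + 15)*(23/2) = 9*(23/2) = 207/2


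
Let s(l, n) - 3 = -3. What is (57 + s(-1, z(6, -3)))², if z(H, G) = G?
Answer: 3249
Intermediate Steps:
s(l, n) = 0 (s(l, n) = 3 - 3 = 0)
(57 + s(-1, z(6, -3)))² = (57 + 0)² = 57² = 3249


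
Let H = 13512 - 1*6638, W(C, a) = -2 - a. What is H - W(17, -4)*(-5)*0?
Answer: 6874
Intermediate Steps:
H = 6874 (H = 13512 - 6638 = 6874)
H - W(17, -4)*(-5)*0 = 6874 - (-2 - 1*(-4))*(-5)*0 = 6874 - (-2 + 4)*(-5)*0 = 6874 - 2*(-5)*0 = 6874 - (-10)*0 = 6874 - 1*0 = 6874 + 0 = 6874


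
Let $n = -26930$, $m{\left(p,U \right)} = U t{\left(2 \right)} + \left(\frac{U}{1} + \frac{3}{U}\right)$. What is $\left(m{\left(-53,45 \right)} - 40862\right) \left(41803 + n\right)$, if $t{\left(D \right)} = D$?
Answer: $- \frac{9085975192}{15} \approx -6.0573 \cdot 10^{8}$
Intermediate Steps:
$m{\left(p,U \right)} = 3 U + \frac{3}{U}$ ($m{\left(p,U \right)} = U 2 + \left(\frac{U}{1} + \frac{3}{U}\right) = 2 U + \left(U 1 + \frac{3}{U}\right) = 2 U + \left(U + \frac{3}{U}\right) = 3 U + \frac{3}{U}$)
$\left(m{\left(-53,45 \right)} - 40862\right) \left(41803 + n\right) = \left(\left(3 \cdot 45 + \frac{3}{45}\right) - 40862\right) \left(41803 - 26930\right) = \left(\left(135 + 3 \cdot \frac{1}{45}\right) - 40862\right) 14873 = \left(\left(135 + \frac{1}{15}\right) - 40862\right) 14873 = \left(\frac{2026}{15} - 40862\right) 14873 = \left(- \frac{610904}{15}\right) 14873 = - \frac{9085975192}{15}$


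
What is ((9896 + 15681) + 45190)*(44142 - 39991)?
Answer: 293753817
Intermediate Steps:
((9896 + 15681) + 45190)*(44142 - 39991) = (25577 + 45190)*4151 = 70767*4151 = 293753817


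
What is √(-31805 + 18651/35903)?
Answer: 2*I*√10249195876598/35903 ≈ 178.34*I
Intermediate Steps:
√(-31805 + 18651/35903) = √(-1141876264/35903) = 2*I*√10249195876598/35903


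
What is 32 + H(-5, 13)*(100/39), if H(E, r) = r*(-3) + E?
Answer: -3152/39 ≈ -80.821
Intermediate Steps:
H(E, r) = E - 3*r (H(E, r) = -3*r + E = E - 3*r)
32 + H(-5, 13)*(100/39) = 32 + (-5 - 3*13)*(100/39) = 32 + (-5 - 39)*(100*(1/39)) = 32 - 44*100/39 = 32 - 4400/39 = -3152/39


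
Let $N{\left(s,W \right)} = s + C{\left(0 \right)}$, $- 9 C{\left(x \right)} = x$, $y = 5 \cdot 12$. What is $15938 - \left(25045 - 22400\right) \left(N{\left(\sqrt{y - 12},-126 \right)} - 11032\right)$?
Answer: $29195578 - 10580 \sqrt{3} \approx 2.9177 \cdot 10^{7}$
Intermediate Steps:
$y = 60$
$C{\left(x \right)} = - \frac{x}{9}$
$N{\left(s,W \right)} = s$ ($N{\left(s,W \right)} = s - 0 = s + 0 = s$)
$15938 - \left(25045 - 22400\right) \left(N{\left(\sqrt{y - 12},-126 \right)} - 11032\right) = 15938 - \left(25045 - 22400\right) \left(\sqrt{60 - 12} - 11032\right) = 15938 - 2645 \left(\sqrt{48} - 11032\right) = 15938 - 2645 \left(4 \sqrt{3} - 11032\right) = 15938 - 2645 \left(-11032 + 4 \sqrt{3}\right) = 15938 - \left(-29179640 + 10580 \sqrt{3}\right) = 15938 + \left(29179640 - 10580 \sqrt{3}\right) = 29195578 - 10580 \sqrt{3}$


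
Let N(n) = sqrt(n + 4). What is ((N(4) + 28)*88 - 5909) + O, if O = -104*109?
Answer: -14781 + 176*sqrt(2) ≈ -14532.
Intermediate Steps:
O = -11336
N(n) = sqrt(4 + n)
((N(4) + 28)*88 - 5909) + O = ((sqrt(4 + 4) + 28)*88 - 5909) - 11336 = ((sqrt(8) + 28)*88 - 5909) - 11336 = ((2*sqrt(2) + 28)*88 - 5909) - 11336 = ((28 + 2*sqrt(2))*88 - 5909) - 11336 = ((2464 + 176*sqrt(2)) - 5909) - 11336 = (-3445 + 176*sqrt(2)) - 11336 = -14781 + 176*sqrt(2)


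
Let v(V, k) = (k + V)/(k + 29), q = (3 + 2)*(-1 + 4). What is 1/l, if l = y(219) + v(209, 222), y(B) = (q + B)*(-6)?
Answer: -251/351973 ≈ -0.00071312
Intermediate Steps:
q = 15 (q = 5*3 = 15)
y(B) = -90 - 6*B (y(B) = (15 + B)*(-6) = -90 - 6*B)
v(V, k) = (V + k)/(29 + k)
l = -351973/251 (l = (-90 - 6*219) + (209 + 222)/(29 + 222) = (-90 - 1314) + 431/251 = -1404 + (1/251)*431 = -1404 + 431/251 = -351973/251 ≈ -1402.3)
1/l = 1/(-351973/251) = -251/351973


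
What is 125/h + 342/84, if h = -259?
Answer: 1859/518 ≈ 3.5888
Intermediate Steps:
125/h + 342/84 = 125/(-259) + 342/84 = 125*(-1/259) + 342*(1/84) = -125/259 + 57/14 = 1859/518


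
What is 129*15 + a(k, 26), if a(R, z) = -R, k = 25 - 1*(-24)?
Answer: 1886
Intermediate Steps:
k = 49 (k = 25 + 24 = 49)
129*15 + a(k, 26) = 129*15 - 1*49 = 1935 - 49 = 1886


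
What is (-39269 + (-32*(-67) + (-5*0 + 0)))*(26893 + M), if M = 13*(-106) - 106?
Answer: -943309125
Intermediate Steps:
M = -1484 (M = -1378 - 106 = -1484)
(-39269 + (-32*(-67) + (-5*0 + 0)))*(26893 + M) = (-39269 + (-32*(-67) + (-5*0 + 0)))*(26893 - 1484) = (-39269 + (2144 + (0 + 0)))*25409 = (-39269 + (2144 + 0))*25409 = (-39269 + 2144)*25409 = -37125*25409 = -943309125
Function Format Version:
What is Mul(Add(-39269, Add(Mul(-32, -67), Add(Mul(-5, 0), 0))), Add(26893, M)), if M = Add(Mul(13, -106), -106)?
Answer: -943309125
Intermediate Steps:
M = -1484 (M = Add(-1378, -106) = -1484)
Mul(Add(-39269, Add(Mul(-32, -67), Add(Mul(-5, 0), 0))), Add(26893, M)) = Mul(Add(-39269, Add(Mul(-32, -67), Add(Mul(-5, 0), 0))), Add(26893, -1484)) = Mul(Add(-39269, Add(2144, Add(0, 0))), 25409) = Mul(Add(-39269, Add(2144, 0)), 25409) = Mul(Add(-39269, 2144), 25409) = Mul(-37125, 25409) = -943309125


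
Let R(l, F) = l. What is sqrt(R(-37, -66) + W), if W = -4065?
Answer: I*sqrt(4102) ≈ 64.047*I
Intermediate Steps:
sqrt(R(-37, -66) + W) = sqrt(-37 - 4065) = sqrt(-4102) = I*sqrt(4102)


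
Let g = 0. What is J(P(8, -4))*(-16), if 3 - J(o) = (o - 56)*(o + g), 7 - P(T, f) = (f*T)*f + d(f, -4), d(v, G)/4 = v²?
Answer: 713312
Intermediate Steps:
d(v, G) = 4*v²
P(T, f) = 7 - 4*f² - T*f² (P(T, f) = 7 - ((f*T)*f + 4*f²) = 7 - ((T*f)*f + 4*f²) = 7 - (T*f² + 4*f²) = 7 - (4*f² + T*f²) = 7 + (-4*f² - T*f²) = 7 - 4*f² - T*f²)
J(o) = 3 - o*(-56 + o) (J(o) = 3 - (o - 56)*(o + 0) = 3 - (-56 + o)*o = 3 - o*(-56 + o))
J(P(8, -4))*(-16) = (3 - (7 - 4*(-4)² - 1*8*(-4)²)² + 56*(7 - 4*(-4)² - 1*8*(-4)²))*(-16) = (3 - (7 - 4*16 - 1*8*16)² + 56*(7 - 4*16 - 1*8*16))*(-16) = (3 - (7 - 64 - 128)² + 56*(7 - 64 - 128))*(-16) = (3 - 1*(-185)² + 56*(-185))*(-16) = (3 - 1*34225 - 10360)*(-16) = (3 - 34225 - 10360)*(-16) = -44582*(-16) = 713312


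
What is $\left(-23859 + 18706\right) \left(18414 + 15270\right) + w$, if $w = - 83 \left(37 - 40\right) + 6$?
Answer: $-173573397$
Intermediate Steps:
$w = 255$ ($w = - 83 \left(37 - 40\right) + 6 = \left(-83\right) \left(-3\right) + 6 = 249 + 6 = 255$)
$\left(-23859 + 18706\right) \left(18414 + 15270\right) + w = \left(-23859 + 18706\right) \left(18414 + 15270\right) + 255 = \left(-5153\right) 33684 + 255 = -173573652 + 255 = -173573397$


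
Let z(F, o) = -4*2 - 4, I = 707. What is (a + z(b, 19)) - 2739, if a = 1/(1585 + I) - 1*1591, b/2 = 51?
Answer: -9951863/2292 ≈ -4342.0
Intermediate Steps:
b = 102 (b = 2*51 = 102)
z(F, o) = -12 (z(F, o) = -8 - 4 = -12)
a = -3646571/2292 (a = 1/(1585 + 707) - 1*1591 = 1/2292 - 1591 = -3646571/2292 ≈ -1591.0)
(a + z(b, 19)) - 2739 = (-3646571/2292 - 12) - 2739 = -3674075/2292 - 2739 = -9951863/2292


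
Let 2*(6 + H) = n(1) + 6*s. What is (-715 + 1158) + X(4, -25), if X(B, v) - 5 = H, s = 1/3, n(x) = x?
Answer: 887/2 ≈ 443.50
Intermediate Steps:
s = ⅓ (s = 1*(⅓) = ⅓ ≈ 0.33333)
H = -9/2 (H = -6 + (1 + 6*(⅓))/2 = -6 + (1 + 2)/2 = -6 + (½)*3 = -6 + 3/2 = -9/2 ≈ -4.5000)
X(B, v) = ½ (X(B, v) = 5 - 9/2 = ½)
(-715 + 1158) + X(4, -25) = (-715 + 1158) + ½ = 443 + ½ = 887/2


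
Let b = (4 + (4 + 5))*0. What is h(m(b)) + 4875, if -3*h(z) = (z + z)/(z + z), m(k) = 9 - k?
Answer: 14624/3 ≈ 4874.7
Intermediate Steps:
b = 0 (b = (4 + 9)*0 = 13*0 = 0)
h(z) = -1/3 (h(z) = -(z + z)/(3*(z + z)) = -2*z/(3*(2*z)) = -2*z*1/(2*z)/3 = -1/3*1 = -1/3)
h(m(b)) + 4875 = -1/3 + 4875 = 14624/3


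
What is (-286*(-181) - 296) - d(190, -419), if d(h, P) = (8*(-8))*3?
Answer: 51662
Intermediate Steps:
d(h, P) = -192 (d(h, P) = -64*3 = -192)
(-286*(-181) - 296) - d(190, -419) = (-286*(-181) - 296) - 1*(-192) = (51766 - 296) + 192 = 51470 + 192 = 51662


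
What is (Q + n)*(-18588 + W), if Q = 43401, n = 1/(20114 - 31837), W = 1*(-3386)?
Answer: -11180149746028/11723 ≈ -9.5369e+8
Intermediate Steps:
W = -3386
n = -1/11723 (n = 1/(-11723) = -1/11723 ≈ -8.5302e-5)
(Q + n)*(-18588 + W) = (43401 - 1/11723)*(-18588 - 3386) = (508789922/11723)*(-21974) = -11180149746028/11723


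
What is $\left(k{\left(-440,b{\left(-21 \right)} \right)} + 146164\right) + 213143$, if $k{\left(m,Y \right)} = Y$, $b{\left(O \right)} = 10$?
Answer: $359317$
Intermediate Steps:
$\left(k{\left(-440,b{\left(-21 \right)} \right)} + 146164\right) + 213143 = \left(10 + 146164\right) + 213143 = 146174 + 213143 = 359317$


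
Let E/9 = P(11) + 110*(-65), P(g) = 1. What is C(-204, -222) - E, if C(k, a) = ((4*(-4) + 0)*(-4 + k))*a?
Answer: -674475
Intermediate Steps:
C(k, a) = a*(64 - 16*k) (C(k, a) = ((-16 + 0)*(-4 + k))*a = (-16*(-4 + k))*a = (64 - 16*k)*a = a*(64 - 16*k))
E = -64341 (E = 9*(1 + 110*(-65)) = 9*(1 - 7150) = 9*(-7149) = -64341)
C(-204, -222) - E = 16*(-222)*(4 - 1*(-204)) - 1*(-64341) = 16*(-222)*(4 + 204) + 64341 = 16*(-222)*208 + 64341 = -738816 + 64341 = -674475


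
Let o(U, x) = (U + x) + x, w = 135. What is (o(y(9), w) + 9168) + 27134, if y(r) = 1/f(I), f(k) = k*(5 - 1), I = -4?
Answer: 585151/16 ≈ 36572.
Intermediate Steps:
f(k) = 4*k (f(k) = k*4 = 4*k)
y(r) = -1/16 (y(r) = 1/(4*(-4)) = 1/(-16) = -1/16)
o(U, x) = U + 2*x
(o(y(9), w) + 9168) + 27134 = ((-1/16 + 2*135) + 9168) + 27134 = ((-1/16 + 270) + 9168) + 27134 = (4319/16 + 9168) + 27134 = 151007/16 + 27134 = 585151/16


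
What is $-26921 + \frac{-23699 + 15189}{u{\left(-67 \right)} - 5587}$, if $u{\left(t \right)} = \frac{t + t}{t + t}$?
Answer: $- \frac{75186098}{2793} \approx -26919.0$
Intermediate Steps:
$u{\left(t \right)} = 1$ ($u{\left(t \right)} = \frac{2 t}{2 t} = 2 t \frac{1}{2 t} = 1$)
$-26921 + \frac{-23699 + 15189}{u{\left(-67 \right)} - 5587} = -26921 + \frac{-23699 + 15189}{1 - 5587} = -26921 - \frac{8510}{-5586} = -26921 - - \frac{4255}{2793} = -26921 + \frac{4255}{2793} = - \frac{75186098}{2793}$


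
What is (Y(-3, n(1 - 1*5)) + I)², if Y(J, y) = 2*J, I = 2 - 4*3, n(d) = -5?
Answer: 256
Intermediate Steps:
I = -10 (I = 2 - 12 = -10)
(Y(-3, n(1 - 1*5)) + I)² = (2*(-3) - 10)² = (-6 - 10)² = (-16)² = 256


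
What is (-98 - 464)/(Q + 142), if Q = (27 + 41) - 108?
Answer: -281/51 ≈ -5.5098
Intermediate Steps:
Q = -40 (Q = 68 - 108 = -40)
(-98 - 464)/(Q + 142) = (-98 - 464)/(-40 + 142) = -562/102 = -562*1/102 = -281/51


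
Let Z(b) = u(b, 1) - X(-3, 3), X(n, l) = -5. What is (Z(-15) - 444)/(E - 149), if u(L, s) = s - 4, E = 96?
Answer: 442/53 ≈ 8.3396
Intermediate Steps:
u(L, s) = -4 + s
Z(b) = 2 (Z(b) = (-4 + 1) - 1*(-5) = -3 + 5 = 2)
(Z(-15) - 444)/(E - 149) = (2 - 444)/(96 - 149) = -442/(-53) = -442*(-1/53) = 442/53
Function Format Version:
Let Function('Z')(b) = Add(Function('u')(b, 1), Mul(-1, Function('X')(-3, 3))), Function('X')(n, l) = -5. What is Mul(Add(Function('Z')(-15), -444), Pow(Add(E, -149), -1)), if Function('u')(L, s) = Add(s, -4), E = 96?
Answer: Rational(442, 53) ≈ 8.3396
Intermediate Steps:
Function('u')(L, s) = Add(-4, s)
Function('Z')(b) = 2 (Function('Z')(b) = Add(Add(-4, 1), Mul(-1, -5)) = Add(-3, 5) = 2)
Mul(Add(Function('Z')(-15), -444), Pow(Add(E, -149), -1)) = Mul(Add(2, -444), Pow(Add(96, -149), -1)) = Mul(-442, Pow(-53, -1)) = Mul(-442, Rational(-1, 53)) = Rational(442, 53)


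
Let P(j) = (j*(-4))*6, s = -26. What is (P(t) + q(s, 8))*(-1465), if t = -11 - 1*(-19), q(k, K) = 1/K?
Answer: 2248775/8 ≈ 2.8110e+5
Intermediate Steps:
t = 8 (t = -11 + 19 = 8)
P(j) = -24*j (P(j) = -4*j*6 = -24*j)
(P(t) + q(s, 8))*(-1465) = (-24*8 + 1/8)*(-1465) = (-192 + ⅛)*(-1465) = -1535/8*(-1465) = 2248775/8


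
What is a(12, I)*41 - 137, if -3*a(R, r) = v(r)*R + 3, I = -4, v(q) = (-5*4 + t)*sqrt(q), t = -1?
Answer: -178 + 6888*I ≈ -178.0 + 6888.0*I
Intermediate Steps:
v(q) = -21*sqrt(q) (v(q) = (-5*4 - 1)*sqrt(q) = (-20 - 1)*sqrt(q) = -21*sqrt(q))
a(R, r) = -1 + 7*R*sqrt(r) (a(R, r) = -((-21*sqrt(r))*R + 3)/3 = -(-21*R*sqrt(r) + 3)/3 = -(3 - 21*R*sqrt(r))/3 = -1 + 7*R*sqrt(r))
a(12, I)*41 - 137 = (-1 + 7*12*sqrt(-4))*41 - 137 = (-1 + 7*12*(2*I))*41 - 137 = (-1 + 168*I)*41 - 137 = (-41 + 6888*I) - 137 = -178 + 6888*I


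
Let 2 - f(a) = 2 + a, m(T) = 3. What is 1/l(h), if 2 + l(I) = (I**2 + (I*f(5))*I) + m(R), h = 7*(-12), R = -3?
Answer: -1/28223 ≈ -3.5432e-5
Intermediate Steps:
f(a) = -a (f(a) = 2 - (2 + a) = 2 + (-2 - a) = -a)
h = -84
l(I) = 1 - 4*I**2 (l(I) = -2 + ((I**2 + (I*(-1*5))*I) + 3) = -2 + ((I**2 + (I*(-5))*I) + 3) = -2 + ((I**2 + (-5*I)*I) + 3) = -2 + ((I**2 - 5*I**2) + 3) = -2 + (-4*I**2 + 3) = -2 + (3 - 4*I**2) = 1 - 4*I**2)
1/l(h) = 1/(1 - 4*(-84)**2) = 1/(1 - 4*7056) = 1/(1 - 28224) = 1/(-28223) = -1/28223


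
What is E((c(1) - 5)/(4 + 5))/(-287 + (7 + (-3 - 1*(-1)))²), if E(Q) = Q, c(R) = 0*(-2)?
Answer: 5/2358 ≈ 0.0021204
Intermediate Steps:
c(R) = 0
E((c(1) - 5)/(4 + 5))/(-287 + (7 + (-3 - 1*(-1)))²) = ((0 - 5)/(4 + 5))/(-287 + (7 + (-3 - 1*(-1)))²) = (-5/9)/(-287 + (7 + (-3 + 1))²) = (-5*⅑)/(-287 + (7 - 2)²) = -5/(9*(-287 + 5²)) = -5/(9*(-287 + 25)) = -5/9/(-262) = -5/9*(-1/262) = 5/2358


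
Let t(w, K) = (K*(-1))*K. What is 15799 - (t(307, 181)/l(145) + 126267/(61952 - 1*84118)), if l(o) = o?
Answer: 51523580971/3214070 ≈ 16031.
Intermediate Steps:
t(w, K) = -K² (t(w, K) = (-K)*K = -K²)
15799 - (t(307, 181)/l(145) + 126267/(61952 - 1*84118)) = 15799 - (-1*181²/145 + 126267/(61952 - 1*84118)) = 15799 - (-1*32761*(1/145) + 126267/(61952 - 84118)) = 15799 - (-32761*1/145 + 126267/(-22166)) = 15799 - (-32761/145 + 126267*(-1/22166)) = 15799 - (-32761/145 - 126267/22166) = 15799 - 1*(-744489041/3214070) = 15799 + 744489041/3214070 = 51523580971/3214070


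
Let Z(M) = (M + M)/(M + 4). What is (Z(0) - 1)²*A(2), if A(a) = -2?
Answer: -2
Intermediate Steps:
Z(M) = 2*M/(4 + M) (Z(M) = (2*M)/(4 + M) = 2*M/(4 + M))
(Z(0) - 1)²*A(2) = (2*0/(4 + 0) - 1)²*(-2) = (2*0/4 - 1)²*(-2) = (2*0*(¼) - 1)²*(-2) = (0 - 1)²*(-2) = (-1)²*(-2) = 1*(-2) = -2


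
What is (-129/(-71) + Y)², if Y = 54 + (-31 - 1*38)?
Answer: 876096/5041 ≈ 173.79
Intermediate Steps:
Y = -15 (Y = 54 + (-31 - 38) = 54 - 69 = -15)
(-129/(-71) + Y)² = (-129/(-71) - 15)² = (-129*(-1/71) - 15)² = (129/71 - 15)² = (-936/71)² = 876096/5041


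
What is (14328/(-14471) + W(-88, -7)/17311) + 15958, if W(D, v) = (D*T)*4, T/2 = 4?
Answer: 3997309599454/250507481 ≈ 15957.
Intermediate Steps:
T = 8 (T = 2*4 = 8)
W(D, v) = 32*D (W(D, v) = (D*8)*4 = (8*D)*4 = 32*D)
(14328/(-14471) + W(-88, -7)/17311) + 15958 = (14328/(-14471) + (32*(-88))/17311) + 15958 = (14328*(-1/14471) - 2816*1/17311) + 15958 = (-14328/14471 - 2816/17311) + 15958 = -288782344/250507481 + 15958 = 3997309599454/250507481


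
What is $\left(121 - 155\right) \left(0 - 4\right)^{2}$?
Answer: $-544$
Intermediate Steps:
$\left(121 - 155\right) \left(0 - 4\right)^{2} = - 34 \left(-4\right)^{2} = \left(-34\right) 16 = -544$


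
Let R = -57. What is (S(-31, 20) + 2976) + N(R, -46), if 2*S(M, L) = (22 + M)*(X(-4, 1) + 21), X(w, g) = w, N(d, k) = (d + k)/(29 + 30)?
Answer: 341935/118 ≈ 2897.8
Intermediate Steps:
N(d, k) = d/59 + k/59 (N(d, k) = (d + k)/59 = (d + k)*(1/59) = d/59 + k/59)
S(M, L) = 187 + 17*M/2 (S(M, L) = ((22 + M)*(-4 + 21))/2 = ((22 + M)*17)/2 = (374 + 17*M)/2 = 187 + 17*M/2)
(S(-31, 20) + 2976) + N(R, -46) = ((187 + (17/2)*(-31)) + 2976) + ((1/59)*(-57) + (1/59)*(-46)) = ((187 - 527/2) + 2976) + (-57/59 - 46/59) = (-153/2 + 2976) - 103/59 = 5799/2 - 103/59 = 341935/118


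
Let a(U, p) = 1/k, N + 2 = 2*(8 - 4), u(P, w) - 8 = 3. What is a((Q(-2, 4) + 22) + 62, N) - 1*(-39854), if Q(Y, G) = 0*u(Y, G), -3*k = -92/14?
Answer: 1833305/46 ≈ 39854.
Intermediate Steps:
u(P, w) = 11 (u(P, w) = 8 + 3 = 11)
N = 6 (N = -2 + 2*(8 - 4) = -2 + 2*4 = -2 + 8 = 6)
k = 46/21 (k = -(-92)/(3*14) = -⅓*(-46/7) = 46/21 ≈ 2.1905)
Q(Y, G) = 0 (Q(Y, G) = 0*11 = 0)
a(U, p) = 21/46 (a(U, p) = 1/(46/21) = 21/46)
a((Q(-2, 4) + 22) + 62, N) - 1*(-39854) = 21/46 - 1*(-39854) = 21/46 + 39854 = 1833305/46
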